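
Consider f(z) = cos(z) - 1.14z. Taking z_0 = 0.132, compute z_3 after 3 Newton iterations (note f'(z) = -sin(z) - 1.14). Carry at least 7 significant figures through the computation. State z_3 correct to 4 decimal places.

z_0 = 0.132000: f = 0.840821, f' = -1.271617 → z_1 = 0.132000 - (0.840821)/(-1.271617) = 0.793222
z_1 = 0.793222: f = -0.202719, f' = -1.852617 → z_2 = 0.793222 - (-0.202719)/(-1.852617) = 0.683798
z_2 = 0.683798: f = -0.004351, f' = -1.771742 → z_3 = 0.683798 - (-0.004351)/(-1.771742) = 0.681342

0.6813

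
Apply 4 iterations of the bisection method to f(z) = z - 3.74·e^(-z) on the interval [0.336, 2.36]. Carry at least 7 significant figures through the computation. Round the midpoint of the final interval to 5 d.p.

1.15825

f(0.336000) = -2.336690, f(2.360000) = 2.006868 (opposite signs)
step 1: m = 1.348000, f(m) = 0.376500 > 0 → root in [0.336000, 1.348000]
step 2: m = 0.842000, f(m) = -0.769371 < 0 → root in [0.842000, 1.348000]
step 3: m = 1.095000, f(m) = -0.156178 < 0 → root in [1.095000, 1.348000]
step 4: m = 1.221500, f(m) = 0.118994 > 0 → root in [1.095000, 1.221500]
Midpoint of [1.095000, 1.221500] = 1.158250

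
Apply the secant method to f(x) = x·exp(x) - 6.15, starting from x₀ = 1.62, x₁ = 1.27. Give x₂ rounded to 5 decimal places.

1.42550

f(x_0) = 2.036006, f(x_1) = -1.627717
x_2 = 1.270000 - (-1.627717)·(1.270000 - 1.620000)/(-1.627717 - (2.036006)) = 1.425498; f(x_2) = -0.220031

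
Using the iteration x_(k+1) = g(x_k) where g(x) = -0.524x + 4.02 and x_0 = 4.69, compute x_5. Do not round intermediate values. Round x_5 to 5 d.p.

x_1 = g(4.690000) = 1.562440
x_2 = g(1.562440) = 3.201281
x_3 = g(3.201281) = 2.342529
x_4 = g(2.342529) = 2.792515
x_5 = g(2.792515) = 2.556722

2.55672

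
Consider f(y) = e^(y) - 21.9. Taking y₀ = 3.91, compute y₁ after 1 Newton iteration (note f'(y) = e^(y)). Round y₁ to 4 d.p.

y_0 = 3.910000: f = 27.998952, f' = 49.898952 → y_1 = 3.910000 - (27.998952)/(49.898952) = 3.348887

3.3489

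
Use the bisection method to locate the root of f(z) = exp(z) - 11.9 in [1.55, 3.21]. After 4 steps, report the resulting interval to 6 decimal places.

f(1.550000) = -7.188530, f(3.210000) = 12.879086 (opposite signs)
step 1: m = 2.380000, f(m) = -1.095097 < 0 → root in [2.380000, 3.210000]
step 2: m = 2.795000, f(m) = 4.462629 > 0 → root in [2.380000, 2.795000]
step 3: m = 2.587500, f(m) = 1.396489 > 0 → root in [2.380000, 2.587500]
step 4: m = 2.483750, f(m) = 0.086128 > 0 → root in [2.380000, 2.483750]

[2.380000, 2.483750]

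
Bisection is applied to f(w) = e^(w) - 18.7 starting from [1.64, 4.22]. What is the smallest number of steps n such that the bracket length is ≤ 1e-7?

25

Initial width b − a = 4.22 − 1.64 = 2.580000.
After n steps the width is (b−a)/2^n; need (b−a)/2^n ≤ 1e-7.
So n ≥ log₂(2.580000/1e-7) = log₂(25800000.0000) ≈ 24.6209.
Hence n = 25.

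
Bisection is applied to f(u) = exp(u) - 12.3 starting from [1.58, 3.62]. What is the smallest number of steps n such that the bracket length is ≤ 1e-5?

18

Initial width b − a = 3.62 − 1.58 = 2.040000.
After n steps the width is (b−a)/2^n; need (b−a)/2^n ≤ 1e-5.
So n ≥ log₂(2.040000/1e-5) = log₂(204000.0000) ≈ 17.6382.
Hence n = 18.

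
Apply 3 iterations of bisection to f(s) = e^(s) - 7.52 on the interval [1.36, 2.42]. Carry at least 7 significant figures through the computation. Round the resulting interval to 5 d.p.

f(1.360000) = -3.623807, f(2.420000) = 3.725859 (opposite signs)
step 1: m = 1.890000, f(m) = -0.900631 < 0 → root in [1.890000, 2.420000]
step 2: m = 2.155000, f(m) = 1.107890 > 0 → root in [1.890000, 2.155000]
step 3: m = 2.022500, f(m) = 0.037194 > 0 → root in [1.890000, 2.022500]

[1.89000, 2.02250]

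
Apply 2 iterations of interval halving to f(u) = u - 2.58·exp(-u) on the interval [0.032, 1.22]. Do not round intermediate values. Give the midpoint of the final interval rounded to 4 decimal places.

f(0.032000) = -2.466747, f(1.220000) = 0.458306 (opposite signs)
step 1: m = 0.626000, f(m) = -0.753594 < 0 → root in [0.626000, 1.220000]
step 2: m = 0.923000, f(m) = -0.102099 < 0 → root in [0.923000, 1.220000]
Midpoint of [0.923000, 1.220000] = 1.071500

1.0715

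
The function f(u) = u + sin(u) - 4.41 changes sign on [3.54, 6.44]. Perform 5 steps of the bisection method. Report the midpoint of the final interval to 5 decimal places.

f(3.540000) = -1.257951, f(6.440000) = 2.186173 (opposite signs)
step 1: m = 4.990000, f(m) = -0.381713 < 0 → root in [4.990000, 6.440000]
step 2: m = 5.715000, f(m) = 0.766897 > 0 → root in [4.990000, 5.715000]
step 3: m = 5.352500, f(m) = 0.140471 > 0 → root in [4.990000, 5.352500]
step 4: m = 5.171250, f(m) = -0.135308 < 0 → root in [5.171250, 5.352500]
step 5: m = 5.261875, f(m) = -0.000918 < 0 → root in [5.261875, 5.352500]
Midpoint of [5.261875, 5.352500] = 5.307187

5.30719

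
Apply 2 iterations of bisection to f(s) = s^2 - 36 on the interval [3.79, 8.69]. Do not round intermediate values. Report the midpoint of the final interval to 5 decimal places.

f(3.790000) = -21.635900, f(8.690000) = 39.516100 (opposite signs)
step 1: m = 6.240000, f(m) = 2.937600 > 0 → root in [3.790000, 6.240000]
step 2: m = 5.015000, f(m) = -10.849775 < 0 → root in [5.015000, 6.240000]
Midpoint of [5.015000, 6.240000] = 5.627500

5.62750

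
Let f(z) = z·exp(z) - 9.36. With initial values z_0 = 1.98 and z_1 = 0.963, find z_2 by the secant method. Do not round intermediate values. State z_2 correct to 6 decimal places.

1.551391

Secant update: z_(k+1) = z_k − f(z_k)·(z_k − z_(k-1))/(f(z_k) − f(z_(k-1))).
f(z_0) = 4.980631, f(z_1) = -6.837380
z_2 = 0.963000 - (-6.837380)·(0.963000 - 1.980000)/(-6.837380 - (4.980631)) = 1.551391; f(z_2) = -2.040489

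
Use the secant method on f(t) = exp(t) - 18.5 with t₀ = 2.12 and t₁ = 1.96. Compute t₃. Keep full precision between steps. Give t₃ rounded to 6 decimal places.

f(t_0) = -10.168863, f(t_1) = -11.400673
t_2 = 1.960000 - (-11.400673)·(1.960000 - 2.120000)/(-11.400673 - (-10.168863)) = 3.440835; f(t_2) = 12.713002
t_3 = 3.440835 - (12.713002)·(3.440835 - 1.960000)/(12.713002 - (-11.400673)) = 2.660122; f(t_3) = -4.201968

2.660122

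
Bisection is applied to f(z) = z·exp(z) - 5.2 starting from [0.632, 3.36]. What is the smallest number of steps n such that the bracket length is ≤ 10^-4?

Initial width b − a = 3.36 − 0.632 = 2.728000.
After n steps the width is (b−a)/2^n; need (b−a)/2^n ≤ 10^-4.
So n ≥ log₂(2.728000/10^-4) = log₂(27280.0000) ≈ 14.7356.
Hence n = 15.

15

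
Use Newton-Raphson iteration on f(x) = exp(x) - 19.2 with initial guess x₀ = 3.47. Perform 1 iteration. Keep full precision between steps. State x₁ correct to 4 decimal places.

Newton update: x ← x − f(x)/f'(x).
f'(x) = exp(x)
x_0 = 3.470000: f = 12.936742, f' = 32.136742 → x_1 = 3.470000 - (12.936742)/(32.136742) = 3.067447

3.0674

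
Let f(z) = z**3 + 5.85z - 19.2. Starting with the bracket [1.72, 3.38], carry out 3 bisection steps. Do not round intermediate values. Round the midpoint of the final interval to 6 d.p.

f(1.720000) = -4.049552, f(3.380000) = 39.187472 (opposite signs)
step 1: m = 2.550000, f(m) = 12.298875 > 0 → root in [1.720000, 2.550000]
step 2: m = 2.135000, f(m) = 3.021560 > 0 → root in [1.720000, 2.135000]
step 3: m = 1.927500, f(m) = -0.762969 < 0 → root in [1.927500, 2.135000]
Midpoint of [1.927500, 2.135000] = 2.031250

2.031250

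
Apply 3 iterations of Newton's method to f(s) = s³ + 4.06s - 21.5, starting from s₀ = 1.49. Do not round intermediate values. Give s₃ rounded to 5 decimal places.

f'(s) = 3s² + 4.06
s_0 = 1.490000: f = -12.142651, f' = 10.720300 → s_1 = 1.490000 - (-12.142651)/(10.720300) = 2.622678
s_1 = 2.622678: f = 7.188013, f' = 24.695324 → s_2 = 2.622678 - (7.188013)/(24.695324) = 2.331611
s_2 = 2.331611: f = 0.641924, f' = 20.369223 → s_3 = 2.331611 - (0.641924)/(20.369223) = 2.300096

2.30010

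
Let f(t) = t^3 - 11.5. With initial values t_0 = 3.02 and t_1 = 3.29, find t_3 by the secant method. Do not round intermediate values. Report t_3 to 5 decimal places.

2.33165

f(t_0) = 16.043608, f(t_1) = 24.111289
t_2 = 3.290000 - (24.111289)·(3.290000 - 3.020000)/(24.111289 - (16.043608)) = 2.483071; f(t_2) = 3.809721
t_3 = 2.483071 - (3.809721)·(2.483071 - 3.290000)/(3.809721 - (24.111289)) = 2.331645; f(t_3) = 1.176151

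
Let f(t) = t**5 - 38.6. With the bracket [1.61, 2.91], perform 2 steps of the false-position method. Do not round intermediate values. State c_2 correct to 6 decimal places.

1.910612

f(1.610000) = -27.782438, f(2.910000) = 170.072368
step 1: c = 1.792544, f(c) = -20.092452 < 0 → new bracket [1.792544, 2.910000]
step 2: c = 1.910612, f(c) = -13.139753 < 0 → new bracket [1.910612, 2.910000]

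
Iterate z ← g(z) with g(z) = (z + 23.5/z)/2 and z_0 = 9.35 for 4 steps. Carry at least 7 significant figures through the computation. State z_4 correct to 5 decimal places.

z_1 = g(9.350000) = 5.931684
z_2 = g(5.931684) = 4.946730
z_3 = g(4.946730) = 4.848672
z_4 = g(4.848672) = 4.847680

4.84768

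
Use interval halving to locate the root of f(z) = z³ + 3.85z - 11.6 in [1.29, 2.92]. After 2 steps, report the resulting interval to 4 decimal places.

[1.6975, 2.1050]

f(1.290000) = -4.486811, f(2.920000) = 24.539088 (opposite signs)
step 1: m = 2.105000, f(m) = 5.831558 > 0 → root in [1.290000, 2.105000]
step 2: m = 1.697500, f(m) = -0.173268 < 0 → root in [1.697500, 2.105000]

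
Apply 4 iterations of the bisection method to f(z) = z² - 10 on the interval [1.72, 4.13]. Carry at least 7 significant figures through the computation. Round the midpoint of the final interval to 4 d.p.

f(1.720000) = -7.041600, f(4.130000) = 7.056900 (opposite signs)
step 1: m = 2.925000, f(m) = -1.444375 < 0 → root in [2.925000, 4.130000]
step 2: m = 3.527500, f(m) = 2.443256 > 0 → root in [2.925000, 3.527500]
step 3: m = 3.226250, f(m) = 0.408689 > 0 → root in [2.925000, 3.226250]
step 4: m = 3.075625, f(m) = -0.540531 < 0 → root in [3.075625, 3.226250]
Midpoint of [3.075625, 3.226250] = 3.150937

3.1509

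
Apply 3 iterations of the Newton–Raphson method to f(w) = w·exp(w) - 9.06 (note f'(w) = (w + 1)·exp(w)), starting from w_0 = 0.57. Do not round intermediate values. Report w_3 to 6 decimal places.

2.176367

w_0 = 0.570000: f = -8.052088, f' = 2.776179 → w_1 = 0.570000 - (-8.052088)/(2.776179) = 3.470421
w_1 = 3.470421: f = 102.514944, f' = 143.725208 → w_2 = 3.470421 - (102.514944)/(143.725208) = 2.757150
w_2 = 2.757150: f = 34.378575, f' = 59.193456 → w_3 = 2.757150 - (34.378575)/(59.193456) = 2.176367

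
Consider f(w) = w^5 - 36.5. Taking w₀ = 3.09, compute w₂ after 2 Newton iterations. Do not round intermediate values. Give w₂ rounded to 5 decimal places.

Newton update: w ← w − f(w)/f'(w).
f'(w) = 5w⁴
w_0 = 3.090000: f = 245.203600, f' = 455.831068 → w_1 = 3.090000 - (245.203600)/(455.831068) = 2.552074
w_1 = 2.552074: f = 71.759473, f' = 212.101008 → w_2 = 2.552074 - (71.759473)/(212.101008) = 2.213747

2.21375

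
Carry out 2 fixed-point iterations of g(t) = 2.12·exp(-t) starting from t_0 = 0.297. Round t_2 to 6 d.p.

t_1 = g(0.297000) = 1.575253
t_2 = g(1.575253) = 0.438745

0.438745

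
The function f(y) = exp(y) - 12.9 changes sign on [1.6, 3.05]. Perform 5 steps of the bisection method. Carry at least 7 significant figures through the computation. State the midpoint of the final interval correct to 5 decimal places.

2.57422

f(1.600000) = -7.946968, f(3.050000) = 8.215344 (opposite signs)
step 1: m = 2.325000, f(m) = -2.673320 < 0 → root in [2.325000, 3.050000]
step 2: m = 2.687500, f(m) = 1.794893 > 0 → root in [2.325000, 2.687500]
step 3: m = 2.506250, f(m) = -0.641127 < 0 → root in [2.506250, 2.687500]
step 4: m = 2.596875, f(m) = 0.521730 > 0 → root in [2.506250, 2.596875]
step 5: m = 2.551563, f(m) = -0.072869 < 0 → root in [2.551563, 2.596875]
Midpoint of [2.551563, 2.596875] = 2.574219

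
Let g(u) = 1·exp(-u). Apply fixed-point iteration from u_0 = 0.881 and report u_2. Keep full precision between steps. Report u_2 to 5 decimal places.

0.66076

u_1 = g(0.881000) = 0.414368
u_2 = g(0.414368) = 0.660758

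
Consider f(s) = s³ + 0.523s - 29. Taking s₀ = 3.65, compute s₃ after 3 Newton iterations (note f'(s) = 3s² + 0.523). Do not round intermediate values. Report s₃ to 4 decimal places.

3.0156

s_0 = 3.650000: f = 21.536075, f' = 40.490500 → s_1 = 3.650000 - (21.536075)/(40.490500) = 3.118120
s_1 = 3.118120: f = 2.947245, f' = 29.691023 → s_2 = 3.118120 - (2.947245)/(29.691023) = 3.018856
s_2 = 3.018856: f = 0.091193, f' = 27.863483 → s_3 = 3.018856 - (0.091193)/(27.863483) = 3.015584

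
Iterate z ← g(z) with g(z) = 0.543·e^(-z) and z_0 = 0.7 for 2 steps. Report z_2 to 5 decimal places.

z_1 = g(0.700000) = 0.269646
z_2 = g(0.269646) = 0.414662

0.41466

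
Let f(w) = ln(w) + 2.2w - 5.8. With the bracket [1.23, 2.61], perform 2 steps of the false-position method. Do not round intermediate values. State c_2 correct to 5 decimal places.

f(1.230000) = -2.886986, f(2.610000) = 0.901350
step 1: c = 2.281660, f(c) = 0.044555 > 0 → new bracket [1.230000, 2.281660]
step 2: c = 2.265676, f(c) = 0.002361 > 0 → new bracket [1.230000, 2.265676]

2.26568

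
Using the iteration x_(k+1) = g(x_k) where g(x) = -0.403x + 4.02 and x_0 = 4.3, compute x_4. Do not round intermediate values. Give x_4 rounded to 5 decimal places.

x_1 = g(4.300000) = 2.287100
x_2 = g(2.287100) = 3.098299
x_3 = g(3.098299) = 2.771386
x_4 = g(2.771386) = 2.903132

2.90313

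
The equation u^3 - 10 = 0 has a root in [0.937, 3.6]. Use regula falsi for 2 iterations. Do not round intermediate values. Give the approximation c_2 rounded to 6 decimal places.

1.804399

False-position update: c = (a·f(b) − b·f(a))/(f(b) − f(a)); replace the endpoint whose sign matches f(c).
f(0.937000) = -9.177343, f(3.600000) = 36.656000
step 1: c = 1.470220, f(c) = -6.822049 < 0 → new bracket [1.470220, 3.600000]
step 2: c = 1.804399, f(c) = -4.125133 < 0 → new bracket [1.804399, 3.600000]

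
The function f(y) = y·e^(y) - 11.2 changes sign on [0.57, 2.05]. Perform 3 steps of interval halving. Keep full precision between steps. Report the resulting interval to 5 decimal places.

[1.68000, 1.86500]

f(0.570000) = -10.192088, f(2.050000) = 4.724197 (opposite signs)
step 1: m = 1.310000, f(m) = -6.344912 < 0 → root in [1.310000, 2.050000]
step 2: m = 1.680000, f(m) = -2.185866 < 0 → root in [1.680000, 2.050000]
step 3: m = 1.865000, f(m) = 0.840320 > 0 → root in [1.680000, 1.865000]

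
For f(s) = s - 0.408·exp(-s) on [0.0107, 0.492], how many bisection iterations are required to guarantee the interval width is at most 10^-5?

Initial width b − a = 0.492 − 0.0107 = 0.481300.
After n steps the width is (b−a)/2^n; need (b−a)/2^n ≤ 10^-5.
So n ≥ log₂(0.481300/10^-5) = log₂(48130.0000) ≈ 15.5546.
Hence n = 16.

16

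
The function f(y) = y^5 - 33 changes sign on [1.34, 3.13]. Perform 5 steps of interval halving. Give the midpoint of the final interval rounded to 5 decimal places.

2.03922

f(1.340000) = -28.679600, f(3.130000) = 267.415051 (opposite signs)
step 1: m = 2.235000, f(m) = 22.768330 > 0 → root in [1.340000, 2.235000]
step 2: m = 1.787500, f(m) = -14.751371 < 0 → root in [1.787500, 2.235000]
step 3: m = 2.011250, f(m) = -0.089818 < 0 → root in [2.011250, 2.235000]
step 4: m = 2.123125, f(m) = 10.139770 > 0 → root in [2.011250, 2.123125]
step 5: m = 2.067188, f(m) = 4.748470 > 0 → root in [2.011250, 2.067188]
Midpoint of [2.011250, 2.067188] = 2.039219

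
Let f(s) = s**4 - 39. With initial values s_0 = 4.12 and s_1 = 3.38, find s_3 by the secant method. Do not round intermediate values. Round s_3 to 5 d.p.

2.66178

f(s_0) = 249.130255, f(s_1) = 91.516915
s_2 = 3.380000 - (91.516915)·(3.380000 - 4.120000)/(91.516915 - (249.130255)) = 2.950325; f(s_2) = 36.766882
s_3 = 2.950325 - (36.766882)·(2.950325 - 3.380000)/(36.766882 - (91.516915)) = 2.661781; f(s_3) = 11.198304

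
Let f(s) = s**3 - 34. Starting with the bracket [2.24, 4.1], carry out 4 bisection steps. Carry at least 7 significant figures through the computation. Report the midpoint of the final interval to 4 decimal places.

f(2.240000) = -22.760576, f(4.100000) = 34.921000 (opposite signs)
step 1: m = 3.170000, f(m) = -2.144987 < 0 → root in [3.170000, 4.100000]
step 2: m = 3.635000, f(m) = 14.030073 > 0 → root in [3.170000, 3.635000]
step 3: m = 3.402500, f(m) = 5.390764 > 0 → root in [3.170000, 3.402500]
step 4: m = 3.286250, f(m) = 1.489657 > 0 → root in [3.170000, 3.286250]
Midpoint of [3.170000, 3.286250] = 3.228125

3.2281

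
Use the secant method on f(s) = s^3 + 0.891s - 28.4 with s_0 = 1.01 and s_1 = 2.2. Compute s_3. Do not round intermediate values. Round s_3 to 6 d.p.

2.724233

f(s_0) = -26.469789, f(s_1) = -15.791800
s_2 = 2.200000 - (-15.791800)·(2.200000 - 1.010000)/(-15.791800 - (-26.469789)) = 3.959905; f(s_2) = 37.222923
s_3 = 3.959905 - (37.222923)·(3.959905 - 2.200000)/(37.222923 - (-15.791800)) = 2.724233; f(s_3) = -5.754964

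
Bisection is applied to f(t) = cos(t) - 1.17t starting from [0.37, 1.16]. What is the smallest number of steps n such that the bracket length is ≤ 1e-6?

Initial width b − a = 1.16 − 0.37 = 0.790000.
After n steps the width is (b−a)/2^n; need (b−a)/2^n ≤ 1e-6.
So n ≥ log₂(0.790000/1e-6) = log₂(790000.0000) ≈ 19.5915.
Hence n = 20.

20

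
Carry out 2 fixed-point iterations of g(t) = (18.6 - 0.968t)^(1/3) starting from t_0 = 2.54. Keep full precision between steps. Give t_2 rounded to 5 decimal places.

t_1 = g(2.540000) = 2.527237
t_2 = g(2.527237) = 2.527882

2.52788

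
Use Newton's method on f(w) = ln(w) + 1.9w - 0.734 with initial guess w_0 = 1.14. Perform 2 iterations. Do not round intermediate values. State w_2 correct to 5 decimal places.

0.62865

f'(w) = 1/w + 1.9
w_0 = 1.140000: f = 1.563028, f' = 2.777193 → w_1 = 1.140000 - (1.563028)/(2.777193) = 0.577191
w_1 = 0.577191: f = -0.186918, f' = 3.632528 → w_2 = 0.577191 - (-0.186918)/(3.632528) = 0.628648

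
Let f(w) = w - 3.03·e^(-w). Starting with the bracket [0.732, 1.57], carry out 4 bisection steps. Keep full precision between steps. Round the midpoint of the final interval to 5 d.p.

f(0.732000) = -0.725267, f(1.570000) = 0.939623 (opposite signs)
step 1: m = 1.151000, f(m) = 0.192550 > 0 → root in [0.732000, 1.151000]
step 2: m = 0.941500, f(m) = -0.240328 < 0 → root in [0.941500, 1.151000]
step 3: m = 1.046250, f(m) = -0.018045 < 0 → root in [1.046250, 1.151000]
step 4: m = 1.098625, f(m) = 0.088638 > 0 → root in [1.046250, 1.098625]
Midpoint of [1.046250, 1.098625] = 1.072438

1.07244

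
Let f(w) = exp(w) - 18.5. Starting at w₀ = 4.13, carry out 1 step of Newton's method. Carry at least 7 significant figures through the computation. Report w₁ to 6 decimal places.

Newton update: w ← w − f(w)/f'(w).
f'(w) = exp(w)
w_0 = 4.130000: f = 43.677923, f' = 62.177923 → w_1 = 4.130000 - (43.677923)/(62.177923) = 3.427533

3.427533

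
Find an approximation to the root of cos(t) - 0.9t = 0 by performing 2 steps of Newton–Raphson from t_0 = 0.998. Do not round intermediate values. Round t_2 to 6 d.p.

0.785566

f'(t) = -sin(t) - 0.9
t_0 = 0.998000: f = -0.356216, f' = -1.740389 → t_1 = 0.998000 - (-0.356216)/(-1.740389) = 0.793324
t_1 = 0.793324: f = -0.012511, f' = -1.612689 → t_2 = 0.793324 - (-0.012511)/(-1.612689) = 0.785566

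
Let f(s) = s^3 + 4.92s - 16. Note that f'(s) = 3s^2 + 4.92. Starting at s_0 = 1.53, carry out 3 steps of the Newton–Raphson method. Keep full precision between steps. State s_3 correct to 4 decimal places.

s_0 = 1.530000: f = -4.890823, f' = 11.942700 → s_1 = 1.530000 - (-4.890823)/(11.942700) = 1.939524
s_1 = 1.939524: f = 0.838470, f' = 16.205261 → s_2 = 1.939524 - (0.838470)/(16.205261) = 1.887783
s_2 = 1.887783: f = 0.015438, f' = 15.611179 → s_3 = 1.887783 - (0.015438)/(15.611179) = 1.886795

1.8868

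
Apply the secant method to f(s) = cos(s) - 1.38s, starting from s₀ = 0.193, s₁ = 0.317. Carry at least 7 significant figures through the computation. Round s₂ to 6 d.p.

0.631147

Secant update: s_(k+1) = s_k − f(s_k)·(s_k − s_(k-1))/(f(s_k) − f(s_(k-1))).
f(s_0) = 0.715093, f(s_1) = 0.512715
s_2 = 0.317000 - (0.512715)·(0.317000 - 0.193000)/(0.512715 - (0.715093)) = 0.631147; f(s_2) = -0.063632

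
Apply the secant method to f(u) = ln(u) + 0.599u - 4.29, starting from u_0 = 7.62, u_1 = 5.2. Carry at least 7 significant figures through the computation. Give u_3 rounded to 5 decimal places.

4.61104

Secant update: u_(k+1) = u_k − f(u_k)·(u_k − u_(k-1))/(f(u_k) − f(u_(k-1))).
f(u_0) = 2.305156, f(u_1) = 0.473459
u_2 = 5.200000 - (0.473459)·(5.200000 - 7.620000)/(0.473459 - (2.305156)) = 4.574477; f(u_2) = -0.029396
u_3 = 4.574477 - (-0.029396)·(4.574477 - 5.200000)/(-0.029396 - (0.473459)) = 4.611044; f(u_3) = 0.000470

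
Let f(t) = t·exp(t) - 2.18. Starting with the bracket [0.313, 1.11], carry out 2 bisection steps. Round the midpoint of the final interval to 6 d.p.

f(0.313000) = -1.751966, f(1.110000) = 1.188138 (opposite signs)
step 1: m = 0.711500, f(m) = -0.730643 < 0 → root in [0.711500, 1.110000]
step 2: m = 0.910750, f(m) = 0.084294 > 0 → root in [0.711500, 0.910750]
Midpoint of [0.711500, 0.910750] = 0.811125

0.811125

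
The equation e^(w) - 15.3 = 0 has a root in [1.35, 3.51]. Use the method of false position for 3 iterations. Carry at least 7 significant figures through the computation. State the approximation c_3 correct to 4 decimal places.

2.6591

f(1.350000) = -11.442574, f(3.510000) = 18.148268
step 1: c = 2.185257, f(c) = -6.407065 < 0 → new bracket [2.185257, 3.510000]
step 2: c = 2.530914, f(c) = -2.735018 < 0 → new bracket [2.530914, 3.510000]
step 3: c = 2.659142, f(c) = -1.015978 < 0 → new bracket [2.659142, 3.510000]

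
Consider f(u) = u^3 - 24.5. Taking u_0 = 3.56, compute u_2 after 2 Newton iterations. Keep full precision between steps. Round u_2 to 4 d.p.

f'(u) = 3u^2
u_0 = 3.560000: f = 20.618016, f' = 38.020800 → u_1 = 3.560000 - (20.618016)/(38.020800) = 3.017717
u_1 = 3.017717: f = 2.981202, f' = 27.319856 → u_2 = 3.017717 - (2.981202)/(27.319856) = 2.908595

2.9086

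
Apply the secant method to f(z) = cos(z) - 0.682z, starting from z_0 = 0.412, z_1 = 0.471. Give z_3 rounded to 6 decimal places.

0.896293

f(z_0) = 0.635338, f(z_1) = 0.569893
z_2 = 0.471000 - (0.569893)·(0.471000 - 0.412000)/(0.569893 - (0.635338)) = 0.984772; f(z_2) = -0.118561
z_3 = 0.984772 - (-0.118561)·(0.984772 - 0.471000)/(-0.118561 - (0.569893)) = 0.896293; f(z_3) = 0.013237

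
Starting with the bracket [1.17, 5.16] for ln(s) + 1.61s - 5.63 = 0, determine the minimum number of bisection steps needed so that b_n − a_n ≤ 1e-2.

Initial width b − a = 5.16 − 1.17 = 3.990000.
After n steps the width is (b−a)/2^n; need (b−a)/2^n ≤ 1e-2.
So n ≥ log₂(3.990000/1e-2) = log₂(399.0000) ≈ 8.6402.
Hence n = 9.

9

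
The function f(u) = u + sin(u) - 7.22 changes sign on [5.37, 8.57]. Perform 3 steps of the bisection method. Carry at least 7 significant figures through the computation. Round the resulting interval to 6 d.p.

[6.570000, 6.970000]

f(5.370000) = -2.641455, f(8.570000) = 2.104425 (opposite signs)
step 1: m = 6.970000, f(m) = 0.384077 > 0 → root in [5.370000, 6.970000]
step 2: m = 6.170000, f(m) = -1.162944 < 0 → root in [6.170000, 6.970000]
step 3: m = 6.570000, f(m) = -0.367102 < 0 → root in [6.570000, 6.970000]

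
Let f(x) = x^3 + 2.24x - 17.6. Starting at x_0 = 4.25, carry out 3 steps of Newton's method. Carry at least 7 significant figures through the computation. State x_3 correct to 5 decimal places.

2.32284

f'(x) = 3x^2 + 2.24
x_0 = 4.250000: f = 68.685625, f' = 56.427500 → x_1 = 4.250000 - (68.685625)/(56.427500) = 3.032763
x_1 = 3.032763: f = 17.087694, f' = 29.832959 → x_2 = 3.032763 - (17.087694)/(29.832959) = 2.459984
x_2 = 2.459984: f = 2.797014, f' = 20.394567 → x_3 = 2.459984 - (2.797014)/(20.394567) = 2.322839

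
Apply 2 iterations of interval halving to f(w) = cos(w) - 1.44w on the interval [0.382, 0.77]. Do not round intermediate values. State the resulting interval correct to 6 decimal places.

f(0.382000) = 0.377841, f(0.770000) = -0.390889 (opposite signs)
step 1: m = 0.576000, f(m) = 0.009208 > 0 → root in [0.576000, 0.770000]
step 2: m = 0.673000, f(m) = -0.187165 < 0 → root in [0.576000, 0.673000]

[0.576000, 0.673000]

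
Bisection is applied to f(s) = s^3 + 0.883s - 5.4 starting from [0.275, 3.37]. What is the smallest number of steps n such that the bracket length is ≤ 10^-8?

29

Initial width b − a = 3.37 − 0.275 = 3.095000.
After n steps the width is (b−a)/2^n; need (b−a)/2^n ≤ 10^-8.
So n ≥ log₂(3.095000/10^-8) = log₂(309500000.0000) ≈ 28.2054.
Hence n = 29.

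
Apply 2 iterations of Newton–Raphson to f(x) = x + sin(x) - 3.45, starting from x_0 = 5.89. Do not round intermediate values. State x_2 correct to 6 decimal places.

Newton update: x ← x − f(x)/f'(x).
f'(x) = 1 + cos(x)
x_0 = 5.890000: f = 2.056867, f' = 1.923693 → x_1 = 5.890000 - (2.056867)/(1.923693) = 4.820772
x_1 = 4.820772: f = 0.376639, f' = 1.108171 → x_2 = 4.820772 - (0.376639)/(1.108171) = 4.480897

4.480897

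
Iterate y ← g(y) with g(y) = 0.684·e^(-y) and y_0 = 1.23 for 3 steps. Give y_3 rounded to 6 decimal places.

y_1 = g(1.230000) = 0.199928
y_2 = g(0.199928) = 0.560052
y_3 = g(0.560052) = 0.390687

0.390687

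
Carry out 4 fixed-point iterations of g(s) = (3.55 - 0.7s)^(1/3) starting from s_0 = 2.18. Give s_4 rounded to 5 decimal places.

1.37330

s_1 = g(2.180000) = 1.264941
s_2 = g(1.264941) = 1.386354
s_3 = g(1.386354) = 1.371455
s_4 = g(1.371455) = 1.373300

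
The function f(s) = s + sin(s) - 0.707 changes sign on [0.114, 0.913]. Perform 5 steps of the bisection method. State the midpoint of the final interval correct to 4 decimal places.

0.3512

f(0.114000) = -0.479247, f(0.913000) = 0.997341 (opposite signs)
step 1: m = 0.513500, f(m) = 0.297729 > 0 → root in [0.114000, 0.513500]
step 2: m = 0.313750, f(m) = -0.084622 < 0 → root in [0.313750, 0.513500]
step 3: m = 0.413625, f(m) = 0.108556 > 0 → root in [0.313750, 0.413625]
step 4: m = 0.363688, f(m) = 0.012410 > 0 → root in [0.313750, 0.363688]
step 5: m = 0.338719, f(m) = -0.036002 < 0 → root in [0.338719, 0.363688]
Midpoint of [0.338719, 0.363688] = 0.351203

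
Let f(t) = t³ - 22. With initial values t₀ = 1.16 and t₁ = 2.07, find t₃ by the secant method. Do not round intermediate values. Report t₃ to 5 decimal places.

2.58131

f(t_0) = -20.439104, f(t_1) = -13.130257
t_2 = 2.070000 - (-13.130257)·(2.070000 - 1.160000)/(-13.130257 - (-20.439104)) = 3.704804; f(t_2) = 28.850565
t_3 = 3.704804 - (28.850565)·(3.704804 - 2.070000)/(28.850565 - (-13.130257)) = 2.581314; f(t_3) = -4.800227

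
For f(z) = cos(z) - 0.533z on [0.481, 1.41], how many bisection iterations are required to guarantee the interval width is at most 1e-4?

Initial width b − a = 1.41 − 0.481 = 0.929000.
After n steps the width is (b−a)/2^n; need (b−a)/2^n ≤ 1e-4.
So n ≥ log₂(0.929000/1e-4) = log₂(9290.0000) ≈ 13.1815.
Hence n = 14.

14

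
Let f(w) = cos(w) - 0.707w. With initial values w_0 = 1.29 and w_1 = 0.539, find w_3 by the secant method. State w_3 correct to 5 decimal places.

Secant update: w_(k+1) = w_k − f(w_k)·(w_k − w_(k-1))/(f(w_k) − f(w_(k-1))).
f(w_0) = -0.634909, f(w_1) = 0.477149
w_2 = 0.539000 - (0.477149)·(0.539000 - 1.290000)/(0.477149 - (-0.634909)) = 0.861231; f(w_2) = 0.042614
w_3 = 0.861231 - (0.042614)·(0.861231 - 0.539000)/(0.042614 - (0.477149)) = 0.892831; f(w_3) = -0.004022

0.89283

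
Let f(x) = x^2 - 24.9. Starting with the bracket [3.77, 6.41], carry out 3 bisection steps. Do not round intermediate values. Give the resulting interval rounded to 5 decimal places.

[4.76000, 5.09000]

f(3.770000) = -10.687100, f(6.410000) = 16.188100 (opposite signs)
step 1: m = 5.090000, f(m) = 1.008100 > 0 → root in [3.770000, 5.090000]
step 2: m = 4.430000, f(m) = -5.275100 < 0 → root in [4.430000, 5.090000]
step 3: m = 4.760000, f(m) = -2.242400 < 0 → root in [4.760000, 5.090000]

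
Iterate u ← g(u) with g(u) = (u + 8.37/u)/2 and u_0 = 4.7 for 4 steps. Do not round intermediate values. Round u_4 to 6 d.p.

2.893095

u_1 = g(4.700000) = 3.240426
u_2 = g(3.240426) = 2.911710
u_3 = g(2.911710) = 2.893155
u_4 = g(2.893155) = 2.893095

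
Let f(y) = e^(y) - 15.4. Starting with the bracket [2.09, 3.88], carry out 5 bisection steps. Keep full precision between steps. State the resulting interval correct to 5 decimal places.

f(2.090000) = -7.315085, f(3.880000) = 33.024215 (opposite signs)
step 1: m = 2.985000, f(m) = 4.386502 > 0 → root in [2.090000, 2.985000]
step 2: m = 2.537500, f(m) = -2.751989 < 0 → root in [2.537500, 2.985000]
step 3: m = 2.761250, f(m) = 0.419605 > 0 → root in [2.537500, 2.761250]
step 4: m = 2.649375, f(m) = -1.254805 < 0 → root in [2.649375, 2.761250]
step 5: m = 2.705312, f(m) = -0.441009 < 0 → root in [2.705312, 2.761250]

[2.70531, 2.76125]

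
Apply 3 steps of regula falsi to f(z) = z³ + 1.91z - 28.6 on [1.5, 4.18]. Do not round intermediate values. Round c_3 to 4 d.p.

f(1.500000) = -22.360000, f(4.180000) = 52.418432
step 1: c = 2.301365, f(c) = -12.015722 < 0 → new bracket [2.301365, 4.180000]
step 2: c = 2.651694, f(c) = -4.889932 < 0 → new bracket [2.651694, 4.180000]
step 3: c = 2.782099, f(c) = -1.752533 < 0 → new bracket [2.782099, 4.180000]

2.7821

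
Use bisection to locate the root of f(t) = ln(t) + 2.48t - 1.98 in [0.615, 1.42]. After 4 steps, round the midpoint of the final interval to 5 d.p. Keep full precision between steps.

f(0.615000) = -0.940933, f(1.420000) = 1.892257 (opposite signs)
step 1: m = 1.017500, f(m) = 0.560749 > 0 → root in [0.615000, 1.017500]
step 2: m = 0.816250, f(m) = -0.158735 < 0 → root in [0.816250, 1.017500]
step 3: m = 0.916875, f(m) = 0.207066 > 0 → root in [0.816250, 0.916875]
step 4: m = 0.866563, f(m) = 0.025854 > 0 → root in [0.816250, 0.866563]
Midpoint of [0.816250, 0.866563] = 0.841406

0.84141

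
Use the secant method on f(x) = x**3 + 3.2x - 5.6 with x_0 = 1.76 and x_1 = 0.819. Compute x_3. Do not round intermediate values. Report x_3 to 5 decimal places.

1.22359

f(x_0) = 5.483776, f(x_1) = -2.429847
x_2 = 0.819000 - (-2.429847)·(0.819000 - 1.760000)/(-2.429847 - (5.483776)) = 1.107930; f(x_2) = -0.694628
x_3 = 1.107930 - (-0.694628)·(1.107930 - 0.819000)/(-0.694628 - (-2.429847)) = 1.223592; f(x_3) = 0.147432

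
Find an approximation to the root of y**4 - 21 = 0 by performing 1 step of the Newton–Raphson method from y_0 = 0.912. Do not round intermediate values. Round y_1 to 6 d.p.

7.605095

f'(y) = 4y**3
y_0 = 0.912000: f = -20.308202, f' = 3.034202 → y_1 = 0.912000 - (-20.308202)/(3.034202) = 7.605095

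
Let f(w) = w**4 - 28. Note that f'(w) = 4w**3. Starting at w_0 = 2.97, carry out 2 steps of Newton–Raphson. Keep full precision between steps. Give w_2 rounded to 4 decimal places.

Newton update: w ← w − f(w)/f'(w).
w_0 = 2.970000: f = 49.808277, f' = 104.792292 → w_1 = 2.970000 - (49.808277)/(104.792292) = 2.494695
w_1 = 2.494695: f = 10.732005, f' = 62.102985 → w_2 = 2.494695 - (10.732005)/(62.102985) = 2.321885

2.3219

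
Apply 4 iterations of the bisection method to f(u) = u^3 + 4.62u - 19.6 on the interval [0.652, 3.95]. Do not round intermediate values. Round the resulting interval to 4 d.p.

f(0.652000) = -16.310592, f(3.950000) = 60.278875 (opposite signs)
step 1: m = 2.301000, f(m) = 3.213497 > 0 → root in [0.652000, 2.301000]
step 2: m = 1.476500, f(m) = -9.559723 < 0 → root in [1.476500, 2.301000]
step 3: m = 1.888750, f(m) = -4.136093 < 0 → root in [1.888750, 2.301000]
step 4: m = 2.094875, f(m) = -0.728316 < 0 → root in [2.094875, 2.301000]

[2.0949, 2.3010]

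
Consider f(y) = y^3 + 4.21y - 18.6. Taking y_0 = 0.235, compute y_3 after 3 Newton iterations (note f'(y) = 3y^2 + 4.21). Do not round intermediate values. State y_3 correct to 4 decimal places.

2.3076

y_0 = 0.235000: f = -17.597672, f' = 4.375675 → y_1 = 0.235000 - (-17.597672)/(4.375675) = 4.256705
y_1 = 4.256705: f = 76.450228, f' = 58.568601 → y_2 = 4.256705 - (76.450228)/(58.568601) = 2.951394
y_2 = 2.951394: f = 19.534147, f' = 30.342175 → y_3 = 2.951394 - (19.534147)/(30.342175) = 2.307599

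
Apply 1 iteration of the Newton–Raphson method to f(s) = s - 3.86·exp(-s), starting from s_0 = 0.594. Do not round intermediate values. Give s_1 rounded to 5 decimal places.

1.08492

f'(s) = 1 + 3.86·exp(-s)
s_0 = 0.594000: f = -1.537162, f' = 3.131162 → s_1 = 0.594000 - (-1.537162)/(3.131162) = 1.084924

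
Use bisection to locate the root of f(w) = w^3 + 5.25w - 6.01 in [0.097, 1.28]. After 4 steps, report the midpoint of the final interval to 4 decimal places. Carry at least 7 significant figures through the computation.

f(0.097000) = -5.499837, f(1.280000) = 2.807152 (opposite signs)
step 1: m = 0.688500, f(m) = -2.069004 < 0 → root in [0.688500, 1.280000]
step 2: m = 0.984250, f(m) = 0.110803 > 0 → root in [0.688500, 0.984250]
step 3: m = 0.836375, f(m) = -1.033968 < 0 → root in [0.836375, 0.984250]
step 4: m = 0.910313, f(m) = -0.476512 < 0 → root in [0.910313, 0.984250]
Midpoint of [0.910313, 0.984250] = 0.947281

0.9473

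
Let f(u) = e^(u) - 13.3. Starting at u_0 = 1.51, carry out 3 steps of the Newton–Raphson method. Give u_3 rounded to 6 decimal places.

2.624372

f'(u) = e^(u)
u_0 = 1.510000: f = -8.773269, f' = 4.526731 → u_1 = 1.510000 - (-8.773269)/(4.526731) = 3.448103
u_1 = 3.448103: f = 18.140683, f' = 31.440683 → u_2 = 3.448103 - (18.140683)/(31.440683) = 2.871122
u_2 = 2.871122: f = 4.356809, f' = 17.656809 → u_3 = 2.871122 - (4.356809)/(17.656809) = 2.624372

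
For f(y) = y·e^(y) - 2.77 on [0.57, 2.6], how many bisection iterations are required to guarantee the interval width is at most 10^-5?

18

Initial width b − a = 2.6 − 0.57 = 2.030000.
After n steps the width is (b−a)/2^n; need (b−a)/2^n ≤ 10^-5.
So n ≥ log₂(2.030000/10^-5) = log₂(203000.0000) ≈ 17.6311.
Hence n = 18.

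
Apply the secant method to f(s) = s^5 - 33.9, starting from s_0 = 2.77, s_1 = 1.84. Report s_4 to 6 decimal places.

f(s_0) = 129.179303, f(s_1) = -12.809391
s_2 = 1.840000 - (-12.809391)·(1.840000 - 2.770000)/(-12.809391 - (129.179303)) = 1.923899; f(s_2) = -7.542056
s_3 = 1.923899 - (-7.542056)·(1.923899 - 1.840000)/(-7.542056 - (-12.809391)) = 2.044031; f(s_3) = 1.780990
s_4 = 2.044031 - (1.780990)·(2.044031 - 1.923899)/(1.780990 - (-7.542056)) = 2.021082; f(s_4) = -0.177530

2.021082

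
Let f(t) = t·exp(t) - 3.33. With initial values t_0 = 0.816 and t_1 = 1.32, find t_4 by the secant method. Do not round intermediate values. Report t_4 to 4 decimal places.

f(t_0) = -1.484668, f(t_1) = 1.611316
t_2 = 1.320000 - (1.611316)·(1.320000 - 0.816000)/(1.611316 - (-1.484668)) = 1.057691; f(t_2) = -0.284150
t_3 = 1.057691 - (-0.284150)·(1.057691 - 1.320000)/(-0.284150 - (1.611316)) = 1.097014; f(t_3) = -0.044213
t_4 = 1.097014 - (-0.044213)·(1.097014 - 1.057691)/(-0.044213 - (-0.284150)) = 1.104260; f(t_4) = 0.001543

1.1043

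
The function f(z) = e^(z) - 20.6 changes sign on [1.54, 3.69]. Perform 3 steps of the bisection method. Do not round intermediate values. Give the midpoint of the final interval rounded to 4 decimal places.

f(1.540000) = -15.935410, f(3.690000) = 19.444847 (opposite signs)
step 1: m = 2.615000, f(m) = -6.932784 < 0 → root in [2.615000, 3.690000]
step 2: m = 3.152500, f(m) = 2.794478 > 0 → root in [2.615000, 3.152500]
step 3: m = 2.883750, f(m) = -2.718798 < 0 → root in [2.883750, 3.152500]
Midpoint of [2.883750, 3.152500] = 3.018125

3.0181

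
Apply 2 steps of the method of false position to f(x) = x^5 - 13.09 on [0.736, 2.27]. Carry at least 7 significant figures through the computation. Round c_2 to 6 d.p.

1.304636

False-position update: c = (a·f(b) − b·f(a))/(f(b) − f(a)); replace the endpoint whose sign matches f(c).
f(0.736000) = -12.874032, f(2.270000) = 47.183899
step 1: c = 1.064829, f(c) = -11.721015 < 0 → new bracket [1.064829, 2.270000]
step 2: c = 1.304636, f(c) = -9.310392 < 0 → new bracket [1.304636, 2.270000]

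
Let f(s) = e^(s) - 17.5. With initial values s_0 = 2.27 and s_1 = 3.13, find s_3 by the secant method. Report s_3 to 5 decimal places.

2.85152

f(s_0) = -7.820599, f(s_1) = 5.373980
s_2 = 3.130000 - (5.373980)·(3.130000 - 2.270000)/(5.373980 - (-7.820599)) = 2.779733; f(s_2) = -1.385278
s_3 = 2.779733 - (-1.385278)·(2.779733 - 3.130000)/(-1.385278 - (5.373980)) = 2.851519; f(s_3) = -0.185942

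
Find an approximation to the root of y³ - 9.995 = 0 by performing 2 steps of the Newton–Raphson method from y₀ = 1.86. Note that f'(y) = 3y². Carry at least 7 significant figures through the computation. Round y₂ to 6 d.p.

Newton update: y ← y − f(y)/f'(y).
y_0 = 1.860000: f = -3.560144, f' = 10.378800 → y_1 = 1.860000 - (-3.560144)/(10.378800) = 2.203021
y_1 = 2.203021: f = 0.696922, f' = 14.559902 → y_2 = 2.203021 - (0.696922)/(14.559902) = 2.155155

2.155155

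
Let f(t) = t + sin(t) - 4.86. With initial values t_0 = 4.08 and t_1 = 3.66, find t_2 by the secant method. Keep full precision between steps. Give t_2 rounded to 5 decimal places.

10.20033

f(t_0) = -1.586618, f(t_1) = -1.695497
t_2 = 3.660000 - (-1.695497)·(3.660000 - 4.080000)/(-1.695497 - (-1.586618)) = 10.200332; f(t_2) = 4.640220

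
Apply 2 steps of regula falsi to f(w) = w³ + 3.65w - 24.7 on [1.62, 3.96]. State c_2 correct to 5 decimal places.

f(1.620000) = -14.535472, f(3.960000) = 51.853136
step 1: c = 2.132332, f(c) = -7.221617 < 0 → new bracket [2.132332, 3.960000]
step 2: c = 2.355756, f(c) = -3.028020 < 0 → new bracket [2.355756, 3.960000]

2.35576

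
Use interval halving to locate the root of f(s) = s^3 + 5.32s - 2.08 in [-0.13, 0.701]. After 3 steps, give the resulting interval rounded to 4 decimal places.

f(-0.130000) = -2.773797, f(0.701000) = 1.993792 (opposite signs)
step 1: m = 0.285500, f(m) = -0.537869 < 0 → root in [0.285500, 0.701000]
step 2: m = 0.493250, f(m) = 0.664096 > 0 → root in [0.285500, 0.493250]
step 3: m = 0.389375, f(m) = 0.050509 > 0 → root in [0.285500, 0.389375]

[0.2855, 0.3894]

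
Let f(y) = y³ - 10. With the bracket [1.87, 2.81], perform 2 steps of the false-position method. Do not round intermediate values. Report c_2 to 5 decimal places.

f(1.870000) = -3.460797, f(2.810000) = 12.188041
step 1: c = 2.077884, f(c) = -1.028519 < 0 → new bracket [2.077884, 2.810000]
step 2: c = 2.134858, f(c) = -0.270132 < 0 → new bracket [2.134858, 2.810000]

2.13486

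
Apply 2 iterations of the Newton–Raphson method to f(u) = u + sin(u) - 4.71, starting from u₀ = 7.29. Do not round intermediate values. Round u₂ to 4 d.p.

5.5008

Newton update: u ← u − f(u)/f'(u).
f'(u) = 1 + cos(u)
u_0 = 7.290000: f = 3.425133, f' = 1.534555 → u_1 = 7.290000 - (3.425133)/(1.534555) = 5.057996
u_1 = 5.057996: f = -0.592874, f' = 1.338768 → u_2 = 5.057996 - (-0.592874)/(1.338768) = 5.500846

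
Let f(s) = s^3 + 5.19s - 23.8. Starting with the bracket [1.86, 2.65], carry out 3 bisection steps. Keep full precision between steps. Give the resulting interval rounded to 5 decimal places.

f(1.860000) = -7.711744, f(2.650000) = 8.563125 (opposite signs)
step 1: m = 2.255000, f(m) = -0.629819 < 0 → root in [2.255000, 2.650000]
step 2: m = 2.452500, f(m) = 3.679665 > 0 → root in [2.255000, 2.452500]
step 3: m = 2.353750, f(m) = 1.456065 > 0 → root in [2.255000, 2.353750]

[2.25500, 2.35375]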